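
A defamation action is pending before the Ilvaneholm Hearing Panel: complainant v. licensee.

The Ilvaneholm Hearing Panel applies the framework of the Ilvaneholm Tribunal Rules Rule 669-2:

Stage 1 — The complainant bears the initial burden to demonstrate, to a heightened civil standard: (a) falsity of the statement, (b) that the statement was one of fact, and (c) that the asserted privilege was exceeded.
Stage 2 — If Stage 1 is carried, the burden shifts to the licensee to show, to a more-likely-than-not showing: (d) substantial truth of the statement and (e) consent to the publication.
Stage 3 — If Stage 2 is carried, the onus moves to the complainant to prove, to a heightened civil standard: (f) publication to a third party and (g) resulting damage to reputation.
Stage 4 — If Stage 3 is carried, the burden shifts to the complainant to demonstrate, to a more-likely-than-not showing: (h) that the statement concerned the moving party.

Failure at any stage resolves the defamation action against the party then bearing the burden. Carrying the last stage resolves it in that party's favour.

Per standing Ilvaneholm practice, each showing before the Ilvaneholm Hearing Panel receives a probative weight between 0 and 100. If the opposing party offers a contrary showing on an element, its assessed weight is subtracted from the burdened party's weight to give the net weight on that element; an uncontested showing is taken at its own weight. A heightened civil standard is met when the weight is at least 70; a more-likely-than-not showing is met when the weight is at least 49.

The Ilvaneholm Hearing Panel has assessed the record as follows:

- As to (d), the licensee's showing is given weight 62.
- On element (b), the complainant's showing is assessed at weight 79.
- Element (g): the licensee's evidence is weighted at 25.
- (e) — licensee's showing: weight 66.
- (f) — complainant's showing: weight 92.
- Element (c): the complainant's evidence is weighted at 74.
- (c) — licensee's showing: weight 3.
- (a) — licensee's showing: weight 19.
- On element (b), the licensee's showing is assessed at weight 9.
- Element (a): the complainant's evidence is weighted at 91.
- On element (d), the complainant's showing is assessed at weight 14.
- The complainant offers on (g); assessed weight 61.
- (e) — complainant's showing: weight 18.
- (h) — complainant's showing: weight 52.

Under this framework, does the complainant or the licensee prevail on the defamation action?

complainant

At Stage 1 the complainant must meet a heightened civil standard (weight is at least 70): on (a) the weight is 91 less the opposing 19 gives net 72, which does reach 70, so (a) meets the standard; on (b) the weight is 79 less the opposing 9 gives net 70, which does reach 70, so (b) meets the standard; on (c) the weight is 74 less the opposing 3 gives net 71, ≥ 70, so (c) meets the standard.
  Stage 1 is satisfied; the onus moves to the licensee.
At Stage 2 the licensee must meet a more-likely-than-not showing (weight is at least 49): on (d) the weight is 62 less the opposing 14 gives net 48, which does not reach 49, so (d) does not meet the standard; on (e) the weight is 66 less the opposing 18 gives net 48, < 49, so (e) does not meet the standard.
  Stage 2 not carried; the licensee fails its burden.
So the complainant prevails.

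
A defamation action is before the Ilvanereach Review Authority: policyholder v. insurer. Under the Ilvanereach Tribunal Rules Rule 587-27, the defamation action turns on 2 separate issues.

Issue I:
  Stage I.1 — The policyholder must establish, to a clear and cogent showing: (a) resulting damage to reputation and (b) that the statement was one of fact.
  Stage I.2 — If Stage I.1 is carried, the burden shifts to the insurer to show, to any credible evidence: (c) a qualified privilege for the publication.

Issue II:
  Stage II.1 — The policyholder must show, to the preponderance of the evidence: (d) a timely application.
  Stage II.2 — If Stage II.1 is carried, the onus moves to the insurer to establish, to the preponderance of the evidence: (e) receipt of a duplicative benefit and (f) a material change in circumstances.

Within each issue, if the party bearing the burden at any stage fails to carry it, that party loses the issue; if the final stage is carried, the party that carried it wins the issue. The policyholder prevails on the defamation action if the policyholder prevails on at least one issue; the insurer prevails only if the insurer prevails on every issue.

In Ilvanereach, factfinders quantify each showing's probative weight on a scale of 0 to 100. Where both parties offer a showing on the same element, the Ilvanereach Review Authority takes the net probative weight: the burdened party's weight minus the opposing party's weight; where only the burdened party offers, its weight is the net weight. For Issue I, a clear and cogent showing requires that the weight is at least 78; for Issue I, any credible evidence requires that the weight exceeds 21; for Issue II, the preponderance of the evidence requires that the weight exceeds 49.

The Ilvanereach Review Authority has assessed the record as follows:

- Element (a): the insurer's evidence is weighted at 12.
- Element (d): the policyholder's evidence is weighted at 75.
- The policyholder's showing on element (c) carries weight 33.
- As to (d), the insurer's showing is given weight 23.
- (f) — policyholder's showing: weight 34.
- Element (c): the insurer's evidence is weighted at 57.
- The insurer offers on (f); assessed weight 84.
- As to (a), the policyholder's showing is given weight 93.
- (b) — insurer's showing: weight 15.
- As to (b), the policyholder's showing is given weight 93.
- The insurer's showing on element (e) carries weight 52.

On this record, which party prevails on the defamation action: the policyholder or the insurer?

insurer

— Issue I —
Stage I.1 — burden on policyholder; standard: a clear and cogent showing (weight is at least 78).
    (a): 93 − 12 = 81 ≥ 78 [met]
    (b): 93 − 15 = 78 ≥ 78 [met]
  The policyholder carries Stage I.1; the insurer now bears the burden.
Stage I.2 — burden on insurer; standard: any credible evidence (weight exceeds 21).
    (c): 57 − 33 = 24 > 21 [met]
  The insurer carries the last stage.
Every stage carried; the insurer prevails on this issue.
— Issue II —
At Stage II.1 the policyholder must meet the preponderance of the evidence (weight exceeds 49): on (d) the weight is 75 less the opposing 23 gives net 52, > 49, so (d) meets the standard.
  Stage II.1 carried; the burden shifts to the insurer.
At Stage II.2 the insurer must meet the preponderance of the evidence (weight exceeds 49): on (e) the weight is 52, which does exceed 49, so (e) meets the standard; on (f) the weight is 84 less the opposing 34 gives net 50, which does exceed 49, so (f) meets the standard.
  Stage II.2 carried; the final stage is satisfied.
Every stage carried; the insurer prevails on this issue.
Per-issue: Issue I → insurer; Issue II → insurer. The policyholder must prevail on at least one issue; overall, the insurer prevails.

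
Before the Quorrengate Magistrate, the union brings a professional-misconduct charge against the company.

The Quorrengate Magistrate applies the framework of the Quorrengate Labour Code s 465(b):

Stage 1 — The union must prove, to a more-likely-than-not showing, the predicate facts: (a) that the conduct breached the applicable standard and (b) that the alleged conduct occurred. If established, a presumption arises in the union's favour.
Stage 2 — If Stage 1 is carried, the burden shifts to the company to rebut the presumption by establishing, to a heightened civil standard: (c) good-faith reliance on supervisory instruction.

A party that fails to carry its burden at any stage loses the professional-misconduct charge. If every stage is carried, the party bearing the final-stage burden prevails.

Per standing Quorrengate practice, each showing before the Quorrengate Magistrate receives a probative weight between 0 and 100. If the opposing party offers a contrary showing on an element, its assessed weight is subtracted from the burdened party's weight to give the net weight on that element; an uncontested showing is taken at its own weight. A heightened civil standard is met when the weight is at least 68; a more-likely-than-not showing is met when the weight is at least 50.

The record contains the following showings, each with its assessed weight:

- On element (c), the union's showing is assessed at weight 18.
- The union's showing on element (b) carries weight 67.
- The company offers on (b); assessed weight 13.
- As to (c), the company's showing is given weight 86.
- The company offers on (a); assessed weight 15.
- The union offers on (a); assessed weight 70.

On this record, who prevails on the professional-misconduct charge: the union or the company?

company

Stage 1 (union, a more-likely-than-not showing, weight is at least 50): (a) net 70−15=55 ≥ 50 — meets; (b) net 67−13=54 ≥ 50 — meets.
  All elements met. The burden passes to the company.
Stage 2 (company, a heightened civil standard, weight is at least 68): (c) net 86−18=68 ≥ 68 — meets.
  All elements met at the final stage.
All stages carried — the company prevails.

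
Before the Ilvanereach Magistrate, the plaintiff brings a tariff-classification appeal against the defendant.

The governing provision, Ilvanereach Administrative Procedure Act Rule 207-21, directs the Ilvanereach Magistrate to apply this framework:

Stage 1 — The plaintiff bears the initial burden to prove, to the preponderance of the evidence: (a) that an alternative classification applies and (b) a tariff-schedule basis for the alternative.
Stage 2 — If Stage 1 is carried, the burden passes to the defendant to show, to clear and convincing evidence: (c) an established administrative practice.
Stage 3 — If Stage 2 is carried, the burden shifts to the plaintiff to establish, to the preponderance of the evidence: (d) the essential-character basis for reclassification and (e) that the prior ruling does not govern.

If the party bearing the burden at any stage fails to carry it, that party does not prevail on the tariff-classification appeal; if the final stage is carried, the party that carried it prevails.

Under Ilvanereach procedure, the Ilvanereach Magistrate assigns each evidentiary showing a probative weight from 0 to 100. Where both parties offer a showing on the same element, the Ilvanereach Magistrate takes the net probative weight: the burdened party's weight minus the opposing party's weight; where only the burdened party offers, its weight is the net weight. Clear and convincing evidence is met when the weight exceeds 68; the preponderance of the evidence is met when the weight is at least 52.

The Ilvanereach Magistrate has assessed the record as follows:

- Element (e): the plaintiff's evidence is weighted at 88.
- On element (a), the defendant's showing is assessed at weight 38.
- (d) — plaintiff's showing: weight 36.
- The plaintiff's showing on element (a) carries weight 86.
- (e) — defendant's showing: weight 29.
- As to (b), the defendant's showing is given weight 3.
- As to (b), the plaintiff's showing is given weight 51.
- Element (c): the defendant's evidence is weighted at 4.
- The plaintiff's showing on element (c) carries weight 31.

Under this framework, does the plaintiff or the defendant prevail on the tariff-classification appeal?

defendant

Stage 1 — burden on plaintiff; standard: the preponderance of the evidence (weight is at least 52).
    (a): 86 − 38 = 48 < 52 [not met]
    (b): 51 − 3 = 48 < 52 [not met]
  Not every element is met, so the plaintiff fails to carry Stage 1.
The defendant prevails.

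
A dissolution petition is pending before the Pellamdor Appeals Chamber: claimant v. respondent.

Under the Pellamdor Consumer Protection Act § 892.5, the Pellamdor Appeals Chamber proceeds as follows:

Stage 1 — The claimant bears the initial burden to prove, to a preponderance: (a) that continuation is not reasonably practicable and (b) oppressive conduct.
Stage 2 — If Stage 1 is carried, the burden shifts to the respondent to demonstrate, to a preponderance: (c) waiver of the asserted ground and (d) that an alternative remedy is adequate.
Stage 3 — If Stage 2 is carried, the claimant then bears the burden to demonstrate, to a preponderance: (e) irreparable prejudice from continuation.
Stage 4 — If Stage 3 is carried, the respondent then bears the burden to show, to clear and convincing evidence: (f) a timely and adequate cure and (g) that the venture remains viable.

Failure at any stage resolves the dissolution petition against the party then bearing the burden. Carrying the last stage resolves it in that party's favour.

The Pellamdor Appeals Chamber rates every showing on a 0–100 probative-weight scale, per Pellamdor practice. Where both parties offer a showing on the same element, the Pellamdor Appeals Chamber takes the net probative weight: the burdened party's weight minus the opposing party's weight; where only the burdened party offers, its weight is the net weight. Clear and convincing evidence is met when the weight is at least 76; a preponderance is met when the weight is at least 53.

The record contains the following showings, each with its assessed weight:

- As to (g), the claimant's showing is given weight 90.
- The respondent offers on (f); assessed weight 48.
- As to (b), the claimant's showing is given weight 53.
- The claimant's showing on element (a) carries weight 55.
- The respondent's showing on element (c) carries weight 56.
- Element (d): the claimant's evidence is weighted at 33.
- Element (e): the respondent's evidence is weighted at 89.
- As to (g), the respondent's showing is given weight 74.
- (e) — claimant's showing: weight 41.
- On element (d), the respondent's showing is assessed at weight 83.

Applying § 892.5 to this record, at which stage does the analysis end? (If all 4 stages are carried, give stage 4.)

stage 2

Stage 1 (claimant, a preponderance, weight is at least 53): (a) 55 ≥ 53 — meets; (b) 53 ≥ 53 — meets.
  Stage 1 carried; the burden shifts to the respondent.
Stage 2 (respondent, a preponderance, weight is at least 53): (c) 56 ≥ 53 — meets; (d) net 83−33=50 < 53 — fails.
  Not every element is met, so the respondent fails to carry Stage 2.
So the claimant prevails.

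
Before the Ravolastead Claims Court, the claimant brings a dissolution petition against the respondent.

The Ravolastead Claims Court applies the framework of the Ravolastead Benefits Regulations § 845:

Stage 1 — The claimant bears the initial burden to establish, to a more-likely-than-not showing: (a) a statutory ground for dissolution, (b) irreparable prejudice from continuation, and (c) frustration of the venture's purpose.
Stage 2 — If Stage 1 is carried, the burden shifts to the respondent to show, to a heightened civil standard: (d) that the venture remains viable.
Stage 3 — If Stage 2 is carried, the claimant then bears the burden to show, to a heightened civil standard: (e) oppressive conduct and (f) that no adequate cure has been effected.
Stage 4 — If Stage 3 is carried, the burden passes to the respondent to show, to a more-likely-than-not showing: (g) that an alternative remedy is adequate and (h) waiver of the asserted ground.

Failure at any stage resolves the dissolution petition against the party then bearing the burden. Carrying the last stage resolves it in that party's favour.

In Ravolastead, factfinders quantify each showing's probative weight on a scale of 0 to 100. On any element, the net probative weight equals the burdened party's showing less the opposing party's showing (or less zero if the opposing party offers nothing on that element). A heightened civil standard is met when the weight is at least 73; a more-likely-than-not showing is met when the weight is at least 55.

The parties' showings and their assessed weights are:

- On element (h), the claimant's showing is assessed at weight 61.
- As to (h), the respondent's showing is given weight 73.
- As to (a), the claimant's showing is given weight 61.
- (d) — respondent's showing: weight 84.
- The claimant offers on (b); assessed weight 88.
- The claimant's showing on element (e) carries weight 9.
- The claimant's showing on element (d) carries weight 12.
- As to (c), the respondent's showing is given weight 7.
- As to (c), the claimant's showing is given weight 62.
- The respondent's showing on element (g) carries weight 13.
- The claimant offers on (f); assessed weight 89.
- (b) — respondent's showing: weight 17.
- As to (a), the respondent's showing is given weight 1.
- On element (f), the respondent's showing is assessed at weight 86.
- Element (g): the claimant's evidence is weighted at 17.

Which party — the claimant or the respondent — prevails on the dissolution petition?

claimant

At Stage 1 the claimant must meet a more-likely-than-not showing (weight is at least 55): on (a) the weight is 61 less the opposing 1 gives net 60, which does reach 55, so (a) meets the standard; on (b) the weight is 88 less the opposing 17 gives net 71, which does reach 55, so (b) meets the standard; on (c) the weight is 62 less the opposing 7 gives net 55, ≥ 55, so (c) meets the standard.
  All elements met. The burden passes to the respondent.
At Stage 2 the respondent must meet a heightened civil standard (weight is at least 73): on (d) the weight is 84 less the opposing 12 gives net 72, which does not reach 73, so (d) does not meet the standard.
  The respondent does not carry Stage 2.
The claimant prevails.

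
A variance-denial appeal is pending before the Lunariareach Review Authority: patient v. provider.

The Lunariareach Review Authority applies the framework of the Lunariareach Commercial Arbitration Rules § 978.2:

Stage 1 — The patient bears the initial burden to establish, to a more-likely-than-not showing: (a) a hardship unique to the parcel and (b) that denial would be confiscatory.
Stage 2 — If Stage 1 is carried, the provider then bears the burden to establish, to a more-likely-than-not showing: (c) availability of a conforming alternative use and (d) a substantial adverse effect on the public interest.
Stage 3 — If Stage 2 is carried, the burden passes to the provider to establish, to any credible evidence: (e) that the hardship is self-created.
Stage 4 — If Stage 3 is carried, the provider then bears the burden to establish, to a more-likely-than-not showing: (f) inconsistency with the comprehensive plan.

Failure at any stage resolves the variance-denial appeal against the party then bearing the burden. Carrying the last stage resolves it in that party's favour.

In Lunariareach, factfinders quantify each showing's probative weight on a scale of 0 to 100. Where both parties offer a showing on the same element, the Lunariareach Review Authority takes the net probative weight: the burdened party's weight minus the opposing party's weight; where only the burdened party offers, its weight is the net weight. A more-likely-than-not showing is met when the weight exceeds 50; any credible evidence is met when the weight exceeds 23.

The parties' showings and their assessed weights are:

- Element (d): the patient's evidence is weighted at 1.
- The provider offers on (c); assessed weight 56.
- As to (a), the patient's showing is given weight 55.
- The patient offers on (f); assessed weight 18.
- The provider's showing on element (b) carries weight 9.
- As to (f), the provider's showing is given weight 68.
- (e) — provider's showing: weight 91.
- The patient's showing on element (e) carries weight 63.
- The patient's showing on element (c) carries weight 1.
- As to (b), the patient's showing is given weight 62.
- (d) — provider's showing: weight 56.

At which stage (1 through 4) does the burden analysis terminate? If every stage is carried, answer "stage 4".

At Stage 1 the patient must meet a more-likely-than-not showing (weight exceeds 50): on (a) the weight is 55, which does exceed 50, so (a) meets the standard; on (b) the weight is 62 less the opposing 9 gives net 53, which does exceed 50, so (b) meets the standard.
  All elements met. The burden passes to the provider.
At Stage 2 the provider must meet a more-likely-than-not showing (weight exceeds 50): on (c) the weight is 56 less the opposing 1 gives net 55, which does exceed 50, so (c) meets the standard; on (d) the weight is 56 less the opposing 1 gives net 55, which does exceed 50, so (d) meets the standard.
  All elements met. The provider retains the burden for Stage 3.
At Stage 3 the provider must meet any credible evidence (weight exceeds 23): on (e) the weight is 91 less the opposing 63 gives net 28, > 23, so (e) meets the standard.
  All elements met. The provider retains the burden for Stage 4.
At Stage 4 the provider must meet a more-likely-than-not showing (weight exceeds 50): on (f) the weight is 68 less the opposing 18 gives net 50, which does not exceed 50, so (f) does not meet the standard.
  Not every element is met, so the provider fails to carry Stage 4.
The analysis ends at Stage 4; the patient prevails.

stage 4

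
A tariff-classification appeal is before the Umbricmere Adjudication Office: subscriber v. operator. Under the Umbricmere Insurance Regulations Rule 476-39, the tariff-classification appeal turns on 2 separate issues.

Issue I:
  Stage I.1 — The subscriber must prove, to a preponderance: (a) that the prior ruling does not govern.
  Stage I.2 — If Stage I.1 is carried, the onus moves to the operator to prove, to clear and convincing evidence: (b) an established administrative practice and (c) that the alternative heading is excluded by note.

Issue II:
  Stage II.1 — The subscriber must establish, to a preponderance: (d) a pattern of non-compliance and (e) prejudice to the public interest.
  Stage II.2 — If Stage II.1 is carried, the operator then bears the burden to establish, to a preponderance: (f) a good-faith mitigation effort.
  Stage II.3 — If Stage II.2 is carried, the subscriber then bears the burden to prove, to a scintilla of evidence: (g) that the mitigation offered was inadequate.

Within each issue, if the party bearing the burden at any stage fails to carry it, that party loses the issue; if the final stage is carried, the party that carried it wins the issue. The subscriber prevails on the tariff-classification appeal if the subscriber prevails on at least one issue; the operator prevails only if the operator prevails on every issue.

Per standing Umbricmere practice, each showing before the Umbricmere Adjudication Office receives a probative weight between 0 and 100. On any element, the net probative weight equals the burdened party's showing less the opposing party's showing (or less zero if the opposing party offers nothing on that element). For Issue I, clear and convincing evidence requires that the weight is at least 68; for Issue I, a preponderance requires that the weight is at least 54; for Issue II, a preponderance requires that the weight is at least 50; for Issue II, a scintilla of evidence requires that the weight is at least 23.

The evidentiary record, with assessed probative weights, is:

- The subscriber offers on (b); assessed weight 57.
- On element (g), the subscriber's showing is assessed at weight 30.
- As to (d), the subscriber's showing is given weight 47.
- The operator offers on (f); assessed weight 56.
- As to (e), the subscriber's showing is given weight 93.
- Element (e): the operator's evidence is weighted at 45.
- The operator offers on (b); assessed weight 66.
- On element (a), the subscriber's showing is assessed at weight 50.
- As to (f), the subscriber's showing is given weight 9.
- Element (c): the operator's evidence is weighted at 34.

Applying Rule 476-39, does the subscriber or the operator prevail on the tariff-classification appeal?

— Issue I —
At Stage I.1 the subscriber must meet a preponderance (weight is at least 54): on (a) the weight is 50, which does not reach 54, so (a) does not meet the standard.
  Not every element is met, so the subscriber fails to carry Stage I.1.
So the operator prevails on this issue.
— Issue II —
Stage II.1 (subscriber, a preponderance, weight is at least 50): (d) 47 < 50 — fails; (e) net 93−45=48 < 50 — fails.
  Not every element is met, so the subscriber fails to carry Stage II.1.
So the operator prevails on this issue.
Per-issue: Issue I → operator; Issue II → operator. The subscriber must prevail on at least one issue; overall, the operator prevails.

operator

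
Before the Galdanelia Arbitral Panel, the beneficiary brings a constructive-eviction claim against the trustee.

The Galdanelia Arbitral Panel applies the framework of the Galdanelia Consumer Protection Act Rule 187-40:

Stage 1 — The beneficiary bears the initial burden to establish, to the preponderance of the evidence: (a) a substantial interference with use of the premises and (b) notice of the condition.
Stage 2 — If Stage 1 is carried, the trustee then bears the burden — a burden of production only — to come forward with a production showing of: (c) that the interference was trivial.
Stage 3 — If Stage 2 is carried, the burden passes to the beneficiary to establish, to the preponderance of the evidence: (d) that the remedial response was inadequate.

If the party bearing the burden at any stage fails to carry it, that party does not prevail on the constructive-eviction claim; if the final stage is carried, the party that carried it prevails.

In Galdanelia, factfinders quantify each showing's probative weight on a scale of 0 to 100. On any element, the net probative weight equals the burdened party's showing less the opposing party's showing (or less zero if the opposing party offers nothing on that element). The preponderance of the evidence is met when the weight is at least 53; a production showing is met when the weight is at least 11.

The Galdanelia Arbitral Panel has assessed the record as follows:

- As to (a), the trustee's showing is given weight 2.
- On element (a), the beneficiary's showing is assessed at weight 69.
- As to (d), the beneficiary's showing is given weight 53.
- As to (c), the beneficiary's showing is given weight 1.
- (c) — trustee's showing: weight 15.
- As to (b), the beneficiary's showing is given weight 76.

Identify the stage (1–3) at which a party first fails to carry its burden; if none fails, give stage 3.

Stage 1 (beneficiary, the preponderance of the evidence, weight is at least 53): (a) net 69−2=67 ≥ 53 — meets; (b) 76 ≥ 53 — meets.
  All elements met. The burden passes to the trustee.
Stage 2 (trustee, a production showing, weight is at least 11): (c) net 15−1=14 ≥ 11 — meets.
  Stage 2 carried; the burden shifts to the beneficiary.
Stage 3 (beneficiary, the preponderance of the evidence, weight is at least 53): (d) 53 ≥ 53 — meets.
  All elements met at the final stage.
With every stage satisfied, the beneficiary prevails.

stage 3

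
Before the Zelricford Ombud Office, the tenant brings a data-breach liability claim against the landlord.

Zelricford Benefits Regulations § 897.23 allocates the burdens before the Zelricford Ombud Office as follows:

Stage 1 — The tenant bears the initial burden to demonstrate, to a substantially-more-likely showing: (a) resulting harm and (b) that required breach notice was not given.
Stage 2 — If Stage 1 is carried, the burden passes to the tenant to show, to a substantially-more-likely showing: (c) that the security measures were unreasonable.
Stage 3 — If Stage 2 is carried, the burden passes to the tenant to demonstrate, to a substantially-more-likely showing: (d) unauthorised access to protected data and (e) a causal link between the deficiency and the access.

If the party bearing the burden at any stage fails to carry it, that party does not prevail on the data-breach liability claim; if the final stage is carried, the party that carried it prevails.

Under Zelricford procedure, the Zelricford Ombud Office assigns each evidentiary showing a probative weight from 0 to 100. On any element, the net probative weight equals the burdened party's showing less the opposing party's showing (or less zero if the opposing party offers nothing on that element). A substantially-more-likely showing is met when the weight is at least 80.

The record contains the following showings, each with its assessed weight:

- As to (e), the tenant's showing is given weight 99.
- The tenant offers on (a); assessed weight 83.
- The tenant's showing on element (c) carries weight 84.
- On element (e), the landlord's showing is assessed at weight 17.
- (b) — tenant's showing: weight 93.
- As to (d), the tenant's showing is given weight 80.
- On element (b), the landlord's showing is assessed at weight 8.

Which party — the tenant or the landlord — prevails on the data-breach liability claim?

At Stage 1 the tenant must meet a substantially-more-likely showing (weight is at least 80): on (a) the weight is 83, which does reach 80, so (a) meets the standard; on (b) the weight is 93 less the opposing 8 gives net 85, which does reach 80, so (b) meets the standard.
  All elements met. The tenant retains the burden for Stage 2.
At Stage 2 the tenant must meet a substantially-more-likely showing (weight is at least 80): on (c) the weight is 84, which does reach 80, so (c) meets the standard.
  Stage 2 carried; the burden remains with the tenant.
At Stage 3 the tenant must meet a substantially-more-likely showing (weight is at least 80): on (d) the weight is 80, ≥ 80, so (d) meets the standard; on (e) the weight is 99 less the opposing 17 gives net 82, which does reach 80, so (e) meets the standard.
  All elements met at the final stage.
Every stage carried; the tenant prevails.

tenant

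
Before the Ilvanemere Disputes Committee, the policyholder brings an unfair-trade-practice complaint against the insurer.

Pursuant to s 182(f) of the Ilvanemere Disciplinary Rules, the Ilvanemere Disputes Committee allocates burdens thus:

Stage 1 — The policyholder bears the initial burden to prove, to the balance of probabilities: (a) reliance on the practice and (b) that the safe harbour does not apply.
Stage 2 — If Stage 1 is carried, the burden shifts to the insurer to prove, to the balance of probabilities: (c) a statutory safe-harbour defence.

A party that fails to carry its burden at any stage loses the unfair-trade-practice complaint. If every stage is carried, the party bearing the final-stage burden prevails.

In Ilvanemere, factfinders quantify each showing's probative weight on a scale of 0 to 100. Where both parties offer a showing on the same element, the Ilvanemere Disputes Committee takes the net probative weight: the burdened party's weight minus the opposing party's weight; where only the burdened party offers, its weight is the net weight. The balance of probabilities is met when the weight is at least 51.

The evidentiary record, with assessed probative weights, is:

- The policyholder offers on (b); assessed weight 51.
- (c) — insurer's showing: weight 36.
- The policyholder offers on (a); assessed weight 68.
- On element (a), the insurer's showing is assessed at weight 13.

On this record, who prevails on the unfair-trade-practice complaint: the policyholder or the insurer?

policyholder

Stage 1 (policyholder, the balance of probabilities, weight is at least 51): (a) net 68−13=55 ≥ 51 — meets; (b) 51 ≥ 51 — meets.
  The policyholder carries Stage 1; the insurer now bears the burden.
Stage 2 (insurer, the balance of probabilities, weight is at least 51): (c) 36 < 51 — fails.
  The insurer does not carry Stage 2.
So the policyholder prevails.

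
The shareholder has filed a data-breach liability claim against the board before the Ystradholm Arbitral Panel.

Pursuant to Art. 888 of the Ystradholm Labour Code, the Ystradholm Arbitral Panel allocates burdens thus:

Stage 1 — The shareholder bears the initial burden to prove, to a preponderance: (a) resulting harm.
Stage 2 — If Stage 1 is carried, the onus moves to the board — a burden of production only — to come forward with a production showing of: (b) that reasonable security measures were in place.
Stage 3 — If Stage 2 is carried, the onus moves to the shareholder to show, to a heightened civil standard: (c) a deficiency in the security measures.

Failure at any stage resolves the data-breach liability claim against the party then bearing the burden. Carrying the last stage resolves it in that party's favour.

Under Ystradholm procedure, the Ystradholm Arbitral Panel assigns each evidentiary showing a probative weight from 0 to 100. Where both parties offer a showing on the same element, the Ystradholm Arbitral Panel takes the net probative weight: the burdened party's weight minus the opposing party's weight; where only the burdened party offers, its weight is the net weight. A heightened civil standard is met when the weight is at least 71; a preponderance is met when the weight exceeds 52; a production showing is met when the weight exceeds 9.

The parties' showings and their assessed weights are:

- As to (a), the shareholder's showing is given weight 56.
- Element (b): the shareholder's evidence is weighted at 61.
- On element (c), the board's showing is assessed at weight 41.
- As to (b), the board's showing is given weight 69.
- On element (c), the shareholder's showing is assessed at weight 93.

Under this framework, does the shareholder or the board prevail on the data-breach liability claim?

shareholder

At Stage 1 the shareholder must meet a preponderance (weight exceeds 52): on (a) the weight is 56, which does exceed 52, so (a) meets the standard.
  The shareholder carries Stage 1; the board now bears the burden.
At Stage 2 the board must meet a production showing (weight exceeds 9): on (b) the weight is 69 less the opposing 61 gives net 8, ≤ 9, so (b) does not meet the standard.
  The board does not carry Stage 2.
The analysis ends at Stage 2; the shareholder prevails.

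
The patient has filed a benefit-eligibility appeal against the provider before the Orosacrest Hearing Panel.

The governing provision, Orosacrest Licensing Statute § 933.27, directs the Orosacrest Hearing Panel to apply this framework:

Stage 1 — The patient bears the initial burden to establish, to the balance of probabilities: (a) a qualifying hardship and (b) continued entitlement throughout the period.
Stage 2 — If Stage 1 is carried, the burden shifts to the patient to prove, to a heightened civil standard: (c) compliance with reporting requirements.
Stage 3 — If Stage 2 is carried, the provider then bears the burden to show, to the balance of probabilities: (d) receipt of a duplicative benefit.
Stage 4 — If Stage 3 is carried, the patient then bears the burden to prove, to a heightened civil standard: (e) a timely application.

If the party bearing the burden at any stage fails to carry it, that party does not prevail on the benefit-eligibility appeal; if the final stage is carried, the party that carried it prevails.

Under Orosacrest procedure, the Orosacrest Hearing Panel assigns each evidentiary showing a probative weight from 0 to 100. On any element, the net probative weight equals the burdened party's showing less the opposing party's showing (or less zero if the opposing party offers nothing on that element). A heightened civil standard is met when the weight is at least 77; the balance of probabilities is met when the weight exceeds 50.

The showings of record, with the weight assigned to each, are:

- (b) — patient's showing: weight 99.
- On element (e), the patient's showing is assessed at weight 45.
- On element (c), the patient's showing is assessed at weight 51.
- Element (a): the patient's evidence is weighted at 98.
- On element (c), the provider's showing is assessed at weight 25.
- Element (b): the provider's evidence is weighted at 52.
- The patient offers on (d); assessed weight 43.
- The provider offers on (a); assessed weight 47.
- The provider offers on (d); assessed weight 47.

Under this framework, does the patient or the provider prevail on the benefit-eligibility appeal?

At Stage 1 the patient must meet the balance of probabilities (weight exceeds 50): on (a) the weight is 98 less the opposing 47 gives net 51, > 50, so (a) meets the standard; on (b) the weight is 99 less the opposing 52 gives net 47, which does not exceed 50, so (b) does not meet the standard.
  Not every element is met, so the patient fails to carry Stage 1.
The analysis ends at Stage 1; the provider prevails.

provider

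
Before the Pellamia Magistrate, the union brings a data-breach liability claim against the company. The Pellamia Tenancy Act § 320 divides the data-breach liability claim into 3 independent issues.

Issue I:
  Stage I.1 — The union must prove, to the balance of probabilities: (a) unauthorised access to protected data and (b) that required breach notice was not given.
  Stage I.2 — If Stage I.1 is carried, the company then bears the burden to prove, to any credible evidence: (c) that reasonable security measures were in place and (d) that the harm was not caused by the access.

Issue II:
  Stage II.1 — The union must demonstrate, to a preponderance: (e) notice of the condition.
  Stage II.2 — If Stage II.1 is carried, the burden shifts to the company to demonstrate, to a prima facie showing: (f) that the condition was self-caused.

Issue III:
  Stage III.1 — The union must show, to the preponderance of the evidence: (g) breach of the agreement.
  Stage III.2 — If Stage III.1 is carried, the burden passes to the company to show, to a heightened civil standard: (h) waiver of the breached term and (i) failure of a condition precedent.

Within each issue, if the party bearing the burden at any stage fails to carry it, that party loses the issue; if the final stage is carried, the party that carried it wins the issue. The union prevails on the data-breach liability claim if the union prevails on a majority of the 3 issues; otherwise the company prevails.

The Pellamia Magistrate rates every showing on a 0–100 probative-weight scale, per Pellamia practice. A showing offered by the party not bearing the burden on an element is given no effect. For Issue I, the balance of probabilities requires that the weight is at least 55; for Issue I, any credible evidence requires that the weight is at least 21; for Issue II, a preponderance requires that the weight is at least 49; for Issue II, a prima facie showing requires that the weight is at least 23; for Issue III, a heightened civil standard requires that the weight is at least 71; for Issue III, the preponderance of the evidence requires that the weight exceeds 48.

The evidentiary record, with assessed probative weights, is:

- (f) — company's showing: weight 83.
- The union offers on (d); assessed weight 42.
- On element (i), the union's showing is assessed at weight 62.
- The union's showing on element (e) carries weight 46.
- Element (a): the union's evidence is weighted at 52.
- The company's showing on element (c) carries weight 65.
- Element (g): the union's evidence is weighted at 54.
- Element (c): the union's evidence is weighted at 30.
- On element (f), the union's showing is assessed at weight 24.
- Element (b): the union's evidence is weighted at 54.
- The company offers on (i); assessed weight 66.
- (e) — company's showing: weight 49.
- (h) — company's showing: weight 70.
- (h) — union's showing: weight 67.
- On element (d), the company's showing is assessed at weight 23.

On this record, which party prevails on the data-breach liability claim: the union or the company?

— Issue I —
Stage I.1 (union, the balance of probabilities, weight is at least 55): (a) 52 < 55 — fails; (b) 54 < 55 — fails.
  The union does not carry Stage I.1.
The company prevails on this issue.
— Issue II —
Stage II.1 — burden on union; standard: a preponderance (weight is at least 49).
    (e): 46 (company's 49 disregarded) < 49 [not met]
  The union does not carry Stage II.1.
The company prevails on this issue.
— Issue III —
Stage III.1 — burden on union; standard: the preponderance of the evidence (weight exceeds 48).
    (g): 54 > 48 [met]
  Stage III.1 is satisfied; the onus moves to the company.
Stage III.2 — burden on company; standard: a heightened civil standard (weight is at least 71).
    (h): 70 (union's 67 disregarded) < 71 [not met]
    (i): 66 (union's 62 disregarded) < 71 [not met]
  Not every element is met, so the company fails to carry Stage III.2.
The union prevails on this issue.
Per-issue: Issue I → company; Issue II → company; Issue III → union. The union must prevail on a majority of issues; overall, the company prevails.

company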